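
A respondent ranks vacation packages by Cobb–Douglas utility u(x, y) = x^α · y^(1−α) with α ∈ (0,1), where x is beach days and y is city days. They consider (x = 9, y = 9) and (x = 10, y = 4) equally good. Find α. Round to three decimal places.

α ≈ 0.885

Set the two utilities equal: 9^α·9^(1−α) = 10^α·4^(1−α).
Rearrange to (9/10)^α = (4/9)^(1−α) and take logs: α·-0.105361 = (1−α)·-0.810930.
With A = -0.105361 and B = -0.810930: α·A = (1−α)·B, so α = B/(A+B) = -0.810930/-0.916291 ≈ 0.885.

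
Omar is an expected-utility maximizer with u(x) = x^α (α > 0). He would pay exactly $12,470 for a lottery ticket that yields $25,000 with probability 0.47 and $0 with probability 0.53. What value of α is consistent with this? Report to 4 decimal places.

EU(lottery) = 0.47·25000^α + 0.53·0 = 0.47·25000^α.
Equating: 12470^α = 0.47·25000^α, i.e. 0.4988^α = 0.47.
α = ln(0.47) / ln(12470/25000) = -0.7550226/-0.6955501 ≈ 1.0855.

α ≈ 1.0855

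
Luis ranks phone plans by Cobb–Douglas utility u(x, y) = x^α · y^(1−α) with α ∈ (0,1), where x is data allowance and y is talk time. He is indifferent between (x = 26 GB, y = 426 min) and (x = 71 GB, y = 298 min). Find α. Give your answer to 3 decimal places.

α ≈ 0.262

The Cobb–Douglas utilities coincide, so 26^α·426^(1−α) = 71^α·298^(1−α).
Rearrange to (26/71)^α = (298/426)^(1−α) and take logs: α·-1.004583 = (1−α)·-0.357346.
With A = -1.004583 and B = -0.357346: α·A = (1−α)·B, so α = B/(A+B) = -0.357346/-1.361929 ≈ 0.262.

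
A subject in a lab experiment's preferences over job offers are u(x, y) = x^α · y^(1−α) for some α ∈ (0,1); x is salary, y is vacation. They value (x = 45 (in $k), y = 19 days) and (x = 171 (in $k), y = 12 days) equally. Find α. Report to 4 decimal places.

α ≈ 0.2561

Set the two utilities equal: 45^α·19^(1−α) = 171^α·12^(1−α).
(45/171)^α = (12/19)^(1−α); take logs: α·ln(45/171) = (1−α)·ln(12/19), i.e. α·-1.3350011 = (1−α)·-0.4595323.
So α/(1−α) = (-0.4595323)/(-1.3350011) = 0.3442187, and α = 0.3442187/1.3442187 ≈ 0.2561.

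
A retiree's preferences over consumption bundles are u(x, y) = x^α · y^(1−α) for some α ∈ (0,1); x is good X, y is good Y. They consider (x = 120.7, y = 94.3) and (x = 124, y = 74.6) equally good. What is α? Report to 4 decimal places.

Indifference: 120.7^α · 94.3^(1−α) = 124^α · 74.6^(1−α).
(120.7/124)^α = (74.6/94.3)^(1−α); take logs: α·ln(120.7/124) = (1−α)·ln(74.6/94.3), i.e. α·-0.0269734 = (1−α)·-0.2343407.
With A = -0.0269734 and B = -0.2343407: α·A = (1−α)·B, so α = B/(A+B) = -0.2343407/-0.2613141 ≈ 0.8968.

α ≈ 0.8968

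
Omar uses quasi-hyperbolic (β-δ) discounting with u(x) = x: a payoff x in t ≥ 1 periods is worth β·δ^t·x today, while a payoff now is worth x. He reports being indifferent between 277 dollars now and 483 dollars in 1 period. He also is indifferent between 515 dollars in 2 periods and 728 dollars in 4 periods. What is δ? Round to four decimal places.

The second indifference involves only future payoffs, so β cancels: β·δ^2·515 = β·δ^4·728, giving δ^2 = 515/728 = 0.70742, so δ = 0.84108.

δ ≈ 0.8411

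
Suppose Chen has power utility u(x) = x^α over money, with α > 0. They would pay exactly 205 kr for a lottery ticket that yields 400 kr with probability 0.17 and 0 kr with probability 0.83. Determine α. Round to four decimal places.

The lottery's expected utility is 0.17·u(400) + 0.83·u(0) = 0.17·400^α (since u(0) = 0 for α > 0).
Equating: 205^α = 0.17·400^α, i.e. 0.5125^α = 0.17.
Taking logs: α·ln(205/400) = ln(0.17), so α = -1.7719568 / -0.6684546 ≈ 2.6508.

α ≈ 2.6508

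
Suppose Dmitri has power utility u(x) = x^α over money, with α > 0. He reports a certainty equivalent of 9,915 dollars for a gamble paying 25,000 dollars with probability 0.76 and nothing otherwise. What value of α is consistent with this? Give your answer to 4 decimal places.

α ≈ 0.2967

The lottery's expected utility is 0.76·u(25000) + 0.24·u(0) = 0.76·25000^α (since u(0) = 0 for α > 0).
Equating: 9915^α = 0.76·25000^α, i.e. 0.3966^α = 0.76.
Take logs: α = ln 0.76 / ln(9915/25000) ≈ 0.296744.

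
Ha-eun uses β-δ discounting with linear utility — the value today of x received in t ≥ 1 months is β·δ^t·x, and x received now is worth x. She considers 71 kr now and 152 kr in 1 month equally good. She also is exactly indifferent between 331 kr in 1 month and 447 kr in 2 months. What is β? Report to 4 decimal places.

The second indifference involves only future payoffs, so β cancels: β·δ^1·331 = β·δ^2·447, giving δ = 331/447 = 0.74049.
Now use the now-vs-future pair: 71 = β·δ·152 gives β = 71/(0.74049·152) ≈ 0.6308.

β ≈ 0.6308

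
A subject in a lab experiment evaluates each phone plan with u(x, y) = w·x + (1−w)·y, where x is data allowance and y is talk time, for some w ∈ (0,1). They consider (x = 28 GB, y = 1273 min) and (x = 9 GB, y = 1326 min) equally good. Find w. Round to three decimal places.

Indifference: w·28 + (1−w)·1273 = w·9 + (1−w)·1326.
Rearranging, 19·w − 53·(1−w) = 0.
So w/(1−w) = 53/19 = 2.7895, giving w = 53/(19+53) = 0.736.

w = 0.736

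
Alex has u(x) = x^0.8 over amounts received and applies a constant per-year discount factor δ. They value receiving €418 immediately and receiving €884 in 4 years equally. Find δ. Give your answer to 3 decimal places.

δ ≈ 0.861

The payoff in 4 years is discounted by δ^4, so u(418) = δ^4·u(884) and δ^4 = u(418)/u(884).
Since u(x) = x^0.8, δ^4 = (418/884)^0.8 = 0.47285^0.8 = 0.54926.
Hence δ = (0.54926)^(1/4) = 0.86088.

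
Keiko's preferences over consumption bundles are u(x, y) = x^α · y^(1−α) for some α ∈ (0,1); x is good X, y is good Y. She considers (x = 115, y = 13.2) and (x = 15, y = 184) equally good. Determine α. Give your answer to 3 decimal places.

Indifference: 115^α · 13.2^(1−α) = 15^α · 184^(1−α).
Taking logs: α·ln 115 + (1−α)·ln 13.2 = α·ln 15 + (1−α)·ln 184, i.e. α·2.036882 = (1−α)·2.634719.
With A = 2.036882 and B = 2.634719: α·A = (1−α)·B, so α = B/(A+B) = 2.634719/4.671601 ≈ 0.564.

α ≈ 0.564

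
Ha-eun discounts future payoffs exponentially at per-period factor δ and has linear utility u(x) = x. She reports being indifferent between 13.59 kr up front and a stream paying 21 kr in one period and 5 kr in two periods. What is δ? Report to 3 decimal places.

δ ≈ 0.570

Equating present values: 13.59 = 21δ + 5δ².
So 5δ² + 21δ − 13.59 = 0.
δ = (−21 + √(21² + 4·5·13.59)) / (2·5) = (−21 + √712.80) / 10 ≈ 0.570.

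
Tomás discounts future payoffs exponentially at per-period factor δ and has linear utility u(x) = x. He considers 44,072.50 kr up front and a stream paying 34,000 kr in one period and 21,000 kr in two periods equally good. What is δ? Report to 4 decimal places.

Present value of the stream is 34000·δ + 21000·δ². Indifference gives 34000δ + 21000δ² = 44072.50.
Rearranged: 21000δ² + 34000δ − 44072.50 = 0.
By the quadratic formula (taking the positive root), δ = (−34000 + √4858090000.00) / 42000 ≈ 0.8500.

δ ≈ 0.8500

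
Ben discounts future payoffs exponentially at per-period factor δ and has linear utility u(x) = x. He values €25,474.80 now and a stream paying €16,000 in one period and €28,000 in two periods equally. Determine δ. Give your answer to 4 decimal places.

Present value of the stream is 16000·δ + 28000·δ². Indifference gives 16000δ + 28000δ² = 25474.80.
That is, 28000δ² + 16000δ − 25474.80 = 0, a quadratic in δ.
The positive root is δ = [−16000 + √(16000² + 4·28000·25474.80)] / (2·28000) = (−16000 + 55760.000)/56000 ≈ 0.7100.

δ ≈ 0.7100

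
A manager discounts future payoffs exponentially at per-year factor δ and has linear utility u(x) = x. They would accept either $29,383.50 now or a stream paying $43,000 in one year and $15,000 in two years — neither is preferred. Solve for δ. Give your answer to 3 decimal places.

Equating present values: 29383.50 = 43000δ + 15000δ².
So 15000δ² + 43000δ − 29383.50 = 0.
δ = (−43000 + √(43000² + 4·15000·29383.50)) / (2·15000) = (−43000 + √3612010000.00) / 30000 ≈ 0.570.

δ ≈ 0.570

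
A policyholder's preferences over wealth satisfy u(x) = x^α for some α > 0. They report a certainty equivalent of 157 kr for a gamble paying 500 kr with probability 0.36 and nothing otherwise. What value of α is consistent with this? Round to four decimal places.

The lottery's expected utility is 0.36·u(500) + 0.64·u(0) = 0.36·500^α (since u(0) = 0 for α > 0).
Indifference: 157^α = 0.36·500^α, so (157/500)^α = 0.36.
Taking logs: α·ln(157/500) = ln(0.36), so α = -1.0216512 / -1.1583623 ≈ 0.8820.

α ≈ 0.8820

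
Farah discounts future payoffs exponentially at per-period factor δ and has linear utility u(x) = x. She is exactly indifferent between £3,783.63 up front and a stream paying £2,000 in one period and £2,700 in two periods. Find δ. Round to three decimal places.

δ ≈ 0.870

The stream is worth 2000δ + 2700δ² today, so 2000δ + 2700δ² = 3783.63.
Rearranged: 2700δ² + 2000δ − 3783.63 = 0.
δ = (−2000 + √(2000² + 4·2700·3783.63)) / (2·2700) = (−2000 + √44863204.00) / 5400 ≈ 0.870.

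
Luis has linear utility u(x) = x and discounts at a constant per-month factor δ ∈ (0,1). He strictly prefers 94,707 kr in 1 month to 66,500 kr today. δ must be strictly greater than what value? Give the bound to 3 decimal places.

δ > 0.702

Under u(x) = x this choice says 66500 < δ·94707.
So δ > 66500/94707 = 0.70217.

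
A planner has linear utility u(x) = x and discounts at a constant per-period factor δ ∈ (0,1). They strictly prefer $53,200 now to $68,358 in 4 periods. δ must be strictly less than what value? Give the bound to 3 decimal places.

Comparing present values: 53200 > δ^4·68358.
Dividing by 68358: δ^4 < 0.77826. Both sides are positive, so the 4th root keeps the direction.
δ < 0.77826^(1/4) = 0.939.

δ < 0.939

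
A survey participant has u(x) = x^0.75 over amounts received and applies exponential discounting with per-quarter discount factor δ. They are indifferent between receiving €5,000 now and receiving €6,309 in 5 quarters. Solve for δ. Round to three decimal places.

δ ≈ 0.966

The payoff in 5 quarters is discounted by δ^5, so u(5000) = δ^5·u(6309) and δ^5 = u(5000)/u(6309).
With u(x) = x^0.75: δ^5 = 5000^0.75/6309^0.75 = (5000/6309)^0.75 = 0.83996.
Taking the 5th root: δ = 0.83996^(1/5) ≈ 0.966.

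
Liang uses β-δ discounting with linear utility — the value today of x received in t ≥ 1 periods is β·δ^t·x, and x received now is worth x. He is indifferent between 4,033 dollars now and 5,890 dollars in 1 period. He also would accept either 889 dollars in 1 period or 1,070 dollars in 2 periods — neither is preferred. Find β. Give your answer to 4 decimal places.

β ≈ 0.8241

Both payoffs in the second observation are in the future, so β drops out: δ^1·889 = δ^2·1070 ⇒ δ = 889/1070 = 0.83084.
The first indifference: 4033 = β·δ·5890, so β = 4033/(δ·5890) = 4033/(0.83084·5890) ≈ 0.8241.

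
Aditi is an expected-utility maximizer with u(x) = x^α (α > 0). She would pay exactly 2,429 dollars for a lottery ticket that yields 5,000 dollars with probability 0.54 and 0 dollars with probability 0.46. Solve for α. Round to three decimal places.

The lottery's expected utility is 0.54·u(5000) + 0.46·u(0) = 0.54·5000^α (since u(0) = 0 for α > 0).
Indifference: 2429^α = 0.54·5000^α, so (2429/5000)^α = 0.54.
α = ln(0.54) / ln(2429/5000) = -0.616186/-0.721958 ≈ 0.853.

α ≈ 0.853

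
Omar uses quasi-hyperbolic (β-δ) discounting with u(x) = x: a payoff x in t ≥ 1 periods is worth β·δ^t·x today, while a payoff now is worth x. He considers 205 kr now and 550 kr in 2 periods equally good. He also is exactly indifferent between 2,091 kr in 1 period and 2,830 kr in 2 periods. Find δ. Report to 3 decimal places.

δ ≈ 0.739

From the later pair, β·δ^1·2091 = β·δ^2·2830; dividing through, δ = 2091/2830 = 0.73887.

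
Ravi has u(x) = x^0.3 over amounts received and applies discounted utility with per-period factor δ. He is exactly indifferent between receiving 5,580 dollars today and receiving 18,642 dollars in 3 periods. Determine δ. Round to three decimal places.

The payoff in 3 periods is discounted by δ^3, so u(5580) = δ^3·u(18642) and δ^3 = u(5580)/u(18642).
Since u(x) = x^0.3, δ^3 = (5580/18642)^0.3 = 0.29932^0.3 = 0.69637.
Hence δ = (0.69637)^(1/3) = 0.88637.

δ ≈ 0.886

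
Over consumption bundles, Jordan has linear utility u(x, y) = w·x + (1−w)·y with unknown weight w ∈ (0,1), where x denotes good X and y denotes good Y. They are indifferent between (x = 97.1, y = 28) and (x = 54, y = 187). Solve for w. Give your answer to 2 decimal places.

u(97.1,28) = u(54,187) means w·97.1 + (1−w)·28 = w·54 + (1−w)·187.
Rearranging, 43.1·w − 159·(1−w) = 0.
So w/(1−w) = 159/43.1 = 3.6891, giving w = 159/(43.1+159) = 0.79.

w = 0.79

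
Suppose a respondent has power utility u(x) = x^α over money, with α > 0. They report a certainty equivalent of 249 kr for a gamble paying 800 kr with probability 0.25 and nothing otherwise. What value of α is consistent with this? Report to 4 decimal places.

α ≈ 1.1878

EU(lottery) = 0.25·800^α + 0.75·0 = 0.25·800^α.
Setting u(249) equal to that: 249^α = 0.25·800^α ⇒ (249/800)^α = 0.25.
α = ln(0.25) / ln(249/800) = -1.3862944/-1.1671588 ≈ 1.1878.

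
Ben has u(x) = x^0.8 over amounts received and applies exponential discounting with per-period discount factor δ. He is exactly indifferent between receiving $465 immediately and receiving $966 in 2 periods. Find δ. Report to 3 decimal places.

Equating discounted utilities: u(465) = δ^2·u(966) ⇒ δ^2 = u(465)/u(966).
Since u(x) = x^0.8, δ^2 = (465/966)^0.8 = 0.48137^0.8 = 0.55716.
Taking the square root: δ = 0.55716^(1/2) ≈ 0.746.

δ ≈ 0.746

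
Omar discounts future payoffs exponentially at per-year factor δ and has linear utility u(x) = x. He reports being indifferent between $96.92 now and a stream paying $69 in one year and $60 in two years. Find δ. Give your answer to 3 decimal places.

The stream is worth 69δ + 60δ² today, so 69δ + 60δ² = 96.92.
That is, 60δ² + 69δ − 96.92 = 0, a quadratic in δ.
δ = (−69 + √(69² + 4·60·96.92)) / (2·60) = (−69 + √28021.80) / 120 ≈ 0.820.

δ ≈ 0.820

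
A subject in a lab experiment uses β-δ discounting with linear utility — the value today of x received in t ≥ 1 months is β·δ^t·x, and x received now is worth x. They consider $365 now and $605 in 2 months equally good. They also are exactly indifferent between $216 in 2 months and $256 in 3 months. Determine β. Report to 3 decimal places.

β ≈ 0.847

The second indifference involves only future payoffs, so β cancels: β·δ^2·216 = β·δ^3·256, giving δ = 216/256 = 0.84375.
The first indifference: 365 = β·δ^2·605, so β = 365/(δ^2·605) = 365/(0.71191·605) ≈ 0.847.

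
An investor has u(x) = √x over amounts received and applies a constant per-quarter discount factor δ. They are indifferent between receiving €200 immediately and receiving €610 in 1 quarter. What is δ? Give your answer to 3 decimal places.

Equating discounted utilities: u(200) = δ·u(610) ⇒ δ = u(200)/u(610).
With u(x) = √x: δ = √200/√610 = √(200/610) = 0.57260.

δ ≈ 0.573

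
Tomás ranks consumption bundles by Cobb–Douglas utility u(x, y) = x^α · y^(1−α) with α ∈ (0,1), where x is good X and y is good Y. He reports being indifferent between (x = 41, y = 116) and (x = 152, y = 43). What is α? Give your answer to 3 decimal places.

Set the two utilities equal: 41^α·116^(1−α) = 152^α·43^(1−α).
(41/152)^α = (43/116)^(1−α); take logs: α·ln(41/152) = (1−α)·ln(43/116), i.e. α·-1.310308 = (1−α)·-0.992390.
With A = -1.310308 and B = -0.992390: α·A = (1−α)·B, so α = B/(A+B) = -0.992390/-2.302698 ≈ 0.431.

α ≈ 0.431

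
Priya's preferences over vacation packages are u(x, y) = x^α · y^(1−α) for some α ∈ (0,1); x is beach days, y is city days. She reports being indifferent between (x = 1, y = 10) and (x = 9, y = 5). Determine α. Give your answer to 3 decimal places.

α ≈ 0.240

The Cobb–Douglas utilities coincide, so 1^α·10^(1−α) = 9^α·5^(1−α).
Taking logs: α·ln 1 + (1−α)·ln 10 = α·ln 9 + (1−α)·ln 5, i.e. α·-2.197225 = (1−α)·-0.693147.
With A = -2.197225 and B = -0.693147: α·A = (1−α)·B, so α = B/(A+B) = -0.693147/-2.890372 ≈ 0.240.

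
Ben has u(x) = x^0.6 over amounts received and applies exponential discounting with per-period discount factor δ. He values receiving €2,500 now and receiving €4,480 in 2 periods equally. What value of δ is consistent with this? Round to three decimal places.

δ ≈ 0.839

The payoff in 2 periods is discounted by δ^2, so u(2500) = δ^2·u(4480) and δ^2 = u(2500)/u(4480).
Since u(x) = x^0.6, δ^2 = (2500/4480)^0.6 = 0.55804^0.6 = 0.70469.
So δ = 0.70469^(1/2) ≈ 0.839.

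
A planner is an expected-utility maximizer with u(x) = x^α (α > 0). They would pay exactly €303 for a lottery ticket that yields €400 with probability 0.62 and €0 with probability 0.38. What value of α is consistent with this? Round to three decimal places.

α ≈ 1.721

EU(lottery) = 0.62·400^α + 0.38·0 = 0.62·400^α.
Equating: 303^α = 0.62·400^α, i.e. 0.7575^α = 0.62.
Take logs: α = ln 0.62 / ln(303/400) ≈ 1.72121.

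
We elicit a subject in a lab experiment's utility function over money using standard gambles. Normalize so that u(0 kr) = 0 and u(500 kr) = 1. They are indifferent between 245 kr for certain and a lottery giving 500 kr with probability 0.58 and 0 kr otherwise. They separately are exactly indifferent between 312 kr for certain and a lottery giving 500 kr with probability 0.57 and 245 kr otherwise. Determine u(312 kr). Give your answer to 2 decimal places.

From the first indifference, u(245 kr) = 0.58·u(500 kr) + 0.42·u(0 kr) = 0.58·1 + 0.42·0 = 0.58.
The second indifference gives u(312 kr) = 0.57·u(500 kr) + 0.43·u(245 kr) = 0.57·1.00 + 0.43·0.58 = 0.8194.

0.82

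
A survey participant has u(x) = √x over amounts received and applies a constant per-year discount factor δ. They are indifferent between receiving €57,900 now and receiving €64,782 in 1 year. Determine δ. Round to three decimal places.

δ ≈ 0.945

The payoff in 1 year is discounted by δ, so u(57900) = δ·u(64782) and δ = u(57900)/u(64782).
Since u(x) = √x, δ = √(57900/64782) = 0.94539.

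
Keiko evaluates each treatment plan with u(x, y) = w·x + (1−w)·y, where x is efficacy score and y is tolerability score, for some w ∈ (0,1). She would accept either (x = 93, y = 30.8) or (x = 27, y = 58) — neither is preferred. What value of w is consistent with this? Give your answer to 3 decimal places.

w = 0.292

Equating utilities: w·93 + (1−w)·30.8 = w·27 + (1−w)·58.
w·(93−27) = (1−w)·(58−30.8), i.e. w·66 = (1−w)·27.2.
The marginal rate of substitution is 27.2/66, so w = 27.2/(66+27.2) = 0.292.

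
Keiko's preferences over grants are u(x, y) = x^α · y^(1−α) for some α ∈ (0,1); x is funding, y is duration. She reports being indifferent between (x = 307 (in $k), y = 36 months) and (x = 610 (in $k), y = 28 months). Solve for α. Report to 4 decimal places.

Indifference: 307^α · 36^(1−α) = 610^α · 28^(1−α).
Rearrange to (307/610)^α = (28/36)^(1−α) and take logs: α·-0.6866112 = (1−α)·-0.2513144.
Thus α·(-0.9379256) = -0.2513144, so α = -0.2513144/-0.9379256 ≈ 0.2679.

α ≈ 0.2679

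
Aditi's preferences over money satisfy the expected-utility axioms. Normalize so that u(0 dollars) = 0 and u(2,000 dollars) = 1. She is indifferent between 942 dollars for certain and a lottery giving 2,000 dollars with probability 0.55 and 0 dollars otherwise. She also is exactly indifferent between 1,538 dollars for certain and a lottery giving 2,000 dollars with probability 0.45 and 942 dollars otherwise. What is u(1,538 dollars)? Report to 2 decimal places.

0.75

First, u(942 dollars) = 0.55·u(2,000 dollars) + 0.45·u(0 dollars) = 0.55.
Chaining: u(1,538 dollars) = 0.45·1.00 + 0.55·0.55 = 0.7525.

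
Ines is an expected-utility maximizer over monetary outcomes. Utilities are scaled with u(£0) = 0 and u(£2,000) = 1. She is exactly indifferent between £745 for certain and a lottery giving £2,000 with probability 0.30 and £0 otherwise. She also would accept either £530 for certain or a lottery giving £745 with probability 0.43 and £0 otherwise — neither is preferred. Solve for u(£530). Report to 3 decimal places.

0.129

From the first indifference, u(£745) = 0.30·u(£2,000) + 0.70·u(£0) = 0.30·1 + 0.70·0 = 0.30.
The second indifference gives u(£530) = 0.43·u(£745) + 0.57·u(£0) = 0.43·0.30 + 0.57·0.00 = 0.1290.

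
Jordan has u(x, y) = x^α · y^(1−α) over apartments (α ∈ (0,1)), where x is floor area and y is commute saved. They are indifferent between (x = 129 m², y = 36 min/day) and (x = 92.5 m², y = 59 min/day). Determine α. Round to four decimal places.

α ≈ 0.5976

Indifference: 129^α · 36^(1−α) = 92.5^α · 59^(1−α).
Taking logs: α·ln 129 + (1−α)·ln 36 = α·ln 92.5 + (1−α)·ln 59, i.e. α·0.3326038 = (1−α)·0.4940185.
Thus α·(0.8266223) = 0.4940185, so α = 0.4940185/0.8266223 ≈ 0.5976.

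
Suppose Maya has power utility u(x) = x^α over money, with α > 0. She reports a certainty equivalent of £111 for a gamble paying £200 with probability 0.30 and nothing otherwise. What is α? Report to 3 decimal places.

α ≈ 2.045

EU(lottery) = 0.30·200^α + 0.70·0 = 0.30·200^α.
Setting u(111) equal to that: 111^α = 0.30·200^α ⇒ (111/200)^α = 0.30.
Take logs: α = ln 0.30 / ln(111/200) ≈ 2.04484.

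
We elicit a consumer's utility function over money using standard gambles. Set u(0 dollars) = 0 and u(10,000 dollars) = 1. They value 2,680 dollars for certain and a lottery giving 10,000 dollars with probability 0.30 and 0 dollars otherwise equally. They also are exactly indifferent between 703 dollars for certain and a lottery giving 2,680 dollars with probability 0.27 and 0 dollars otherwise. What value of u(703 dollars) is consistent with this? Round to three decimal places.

0.081

From the first indifference, u(2,680 dollars) = 0.30·u(10,000 dollars) + 0.70·u(0 dollars) = 0.30·1 + 0.70·0 = 0.30.
Chaining: u(703 dollars) = 0.27·0.30 + 0.73·0.00 = 0.0810.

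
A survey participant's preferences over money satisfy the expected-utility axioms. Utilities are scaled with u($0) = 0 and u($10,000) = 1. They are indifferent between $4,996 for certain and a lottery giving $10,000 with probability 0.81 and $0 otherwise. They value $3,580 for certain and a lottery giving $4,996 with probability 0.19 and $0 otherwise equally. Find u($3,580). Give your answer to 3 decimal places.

0.154

From the first indifference, u($4,996) = 0.81·u($10,000) + 0.19·u($0) = 0.81·1 + 0.19·0 = 0.81.
Chaining: u($3,580) = 0.19·0.81 + 0.81·0.00 = 0.1539.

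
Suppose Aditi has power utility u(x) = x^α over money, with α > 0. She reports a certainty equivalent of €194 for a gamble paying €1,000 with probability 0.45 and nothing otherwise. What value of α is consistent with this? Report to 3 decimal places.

Since u(0) = 0, the lottery's EU is 0.45·1000^α.
Equating: 194^α = 0.45·1000^α, i.e. 0.1940^α = 0.45.
α = ln(0.45) / ln(194/1000) = -0.798508/-1.639897 ≈ 0.487.

α ≈ 0.487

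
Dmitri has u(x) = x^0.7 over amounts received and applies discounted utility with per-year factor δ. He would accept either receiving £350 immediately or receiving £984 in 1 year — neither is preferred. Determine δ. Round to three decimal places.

The payoff in 1 year is discounted by δ, so u(350) = δ·u(984) and δ = u(350)/u(984).
With u(x) = x^0.7: δ = 350^0.7/984^0.7 = (350/984)^0.7 = 0.48501.

δ ≈ 0.485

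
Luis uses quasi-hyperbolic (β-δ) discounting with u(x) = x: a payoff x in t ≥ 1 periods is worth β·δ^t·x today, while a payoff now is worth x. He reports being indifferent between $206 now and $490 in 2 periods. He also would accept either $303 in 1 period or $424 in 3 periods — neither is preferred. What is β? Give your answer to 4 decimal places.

β ≈ 0.5883

From the later pair, β·δ^1·303 = β·δ^3·424; dividing through, δ^2 = 303/424 = 0.71462, so δ = 0.84535.
Now use the now-vs-future pair: 206 = β·δ^2·490 gives β = 206/(0.71462·490) ≈ 0.5883.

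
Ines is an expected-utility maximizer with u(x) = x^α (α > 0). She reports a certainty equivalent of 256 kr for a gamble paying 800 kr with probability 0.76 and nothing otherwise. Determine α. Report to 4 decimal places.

α ≈ 0.2409

Since u(0) = 0, the lottery's EU is 0.76·800^α.
Equating: 256^α = 0.76·800^α, i.e. 0.3200^α = 0.76.
Taking logs: α·ln(256/800) = ln(0.76), so α = -0.2744368 / -1.1394343 ≈ 0.2409.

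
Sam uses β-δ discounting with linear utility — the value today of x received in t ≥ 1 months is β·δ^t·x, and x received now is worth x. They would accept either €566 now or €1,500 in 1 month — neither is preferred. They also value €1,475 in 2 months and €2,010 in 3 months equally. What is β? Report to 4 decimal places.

β ≈ 0.5142

The second indifference involves only future payoffs, so β cancels: β·δ^2·1475 = β·δ^3·2010, giving δ = 1475/2010 = 0.73383.
The first indifference: 566 = β·δ·1500, so β = 566/(δ·1500) = 566/(0.73383·1500) ≈ 0.5142.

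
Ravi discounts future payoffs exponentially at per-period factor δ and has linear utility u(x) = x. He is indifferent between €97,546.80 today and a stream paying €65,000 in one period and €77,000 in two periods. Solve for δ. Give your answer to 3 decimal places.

Present value of the stream is 65000·δ + 77000·δ². Indifference gives 65000δ + 77000δ² = 97546.80.
That is, 77000δ² + 65000δ − 97546.80 = 0, a quadratic in δ.
The positive root is δ = [−65000 + √(65000² + 4·77000·97546.80)] / (2·77000) = (−65000 + 185120.000)/154000 ≈ 0.780.

δ ≈ 0.780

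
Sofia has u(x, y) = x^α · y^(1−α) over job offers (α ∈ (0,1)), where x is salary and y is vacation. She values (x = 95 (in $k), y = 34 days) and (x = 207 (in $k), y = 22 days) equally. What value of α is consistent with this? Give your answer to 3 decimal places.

α ≈ 0.359

Indifference: 95^α · 34^(1−α) = 207^α · 22^(1−α).
Taking logs: α·ln 95 + (1−α)·ln 34 = α·ln 207 + (1−α)·ln 22, i.e. α·-0.778842 = (1−α)·-0.435318.
With A = -0.778842 and B = -0.435318: α·A = (1−α)·B, so α = B/(A+B) = -0.435318/-1.214160 ≈ 0.359.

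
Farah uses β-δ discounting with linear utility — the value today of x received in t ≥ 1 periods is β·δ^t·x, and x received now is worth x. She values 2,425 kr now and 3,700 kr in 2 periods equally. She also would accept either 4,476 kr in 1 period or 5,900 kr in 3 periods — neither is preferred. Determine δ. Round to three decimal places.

The second indifference involves only future payoffs, so β cancels: β·δ^1·4476 = β·δ^3·5900, giving δ^2 = 4476/5900 = 0.75864, so δ = 0.87100.

δ ≈ 0.871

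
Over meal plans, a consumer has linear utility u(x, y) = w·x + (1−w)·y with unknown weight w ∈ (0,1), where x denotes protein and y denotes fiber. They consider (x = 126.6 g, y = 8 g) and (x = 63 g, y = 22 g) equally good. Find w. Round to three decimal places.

w = 0.180

Equating utilities: w·126.6 + (1−w)·8 = w·63 + (1−w)·22.
Rearranging, 63.6·w − 14·(1−w) = 0.
So w/(1−w) = 14/63.6 = 0.2201, giving w = 14/(63.6+14) = 0.180.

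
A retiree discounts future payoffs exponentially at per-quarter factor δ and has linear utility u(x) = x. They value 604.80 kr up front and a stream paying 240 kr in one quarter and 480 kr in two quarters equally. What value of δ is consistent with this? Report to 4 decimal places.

Present value of the stream is 240·δ + 480·δ². Indifference gives 240δ + 480δ² = 604.80.
Rearranged: 480δ² + 240δ − 604.80 = 0.
δ = (−240 + √(240² + 4·480·604.80)) / (2·480) = (−240 + √1218816.00) / 960 ≈ 0.9000.

δ ≈ 0.9000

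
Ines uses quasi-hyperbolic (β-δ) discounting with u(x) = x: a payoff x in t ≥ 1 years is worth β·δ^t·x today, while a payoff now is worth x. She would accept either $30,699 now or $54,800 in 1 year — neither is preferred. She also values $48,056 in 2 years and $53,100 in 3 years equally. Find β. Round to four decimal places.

Both payoffs in the second observation are in the future, so β drops out: δ^2·48056 = δ^3·53100 ⇒ δ = 48056/53100 = 0.90501.
Now use the now-vs-future pair: 30699 = β·δ·54800 gives β = 30699/(0.90501·54800) ≈ 0.6190.

β ≈ 0.6190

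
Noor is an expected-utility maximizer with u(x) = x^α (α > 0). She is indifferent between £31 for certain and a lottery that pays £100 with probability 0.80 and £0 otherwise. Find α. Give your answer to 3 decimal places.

α ≈ 0.191

EU(lottery) = 0.80·100^α + 0.20·0 = 0.80·100^α.
Equating: 31^α = 0.80·100^α, i.e. 0.3100^α = 0.80.
Taking logs: α·ln(31/100) = ln(0.80), so α = -0.223144 / -1.171183 ≈ 0.191.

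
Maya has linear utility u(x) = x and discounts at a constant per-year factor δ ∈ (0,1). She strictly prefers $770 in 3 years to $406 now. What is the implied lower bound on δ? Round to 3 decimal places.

δ > 0.808

Comparing present values: 406 < δ^3·770.
Hence δ^3 > 406/770 = 0.52727, and x ↦ x^(1/3) is increasing on (0,∞).
δ > 0.52727^(1/3) = 0.808.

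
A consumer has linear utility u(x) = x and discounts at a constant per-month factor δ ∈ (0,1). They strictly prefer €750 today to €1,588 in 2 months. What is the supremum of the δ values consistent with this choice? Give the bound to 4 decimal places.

The preference means 750 > δ^2·1588.
Dividing by 1588: δ^2 < 0.47229. Both sides are positive, so the square root keeps the direction.
δ < (750/1588)^(1/2) ≈ 0.6872.

δ < 0.6872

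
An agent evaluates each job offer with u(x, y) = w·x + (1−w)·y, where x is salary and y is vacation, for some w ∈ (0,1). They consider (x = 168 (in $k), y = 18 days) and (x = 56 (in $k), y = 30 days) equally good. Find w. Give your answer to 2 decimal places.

w = 0.10

Equating utilities: w·168 + (1−w)·18 = w·56 + (1−w)·30.
w·(168−56) = (1−w)·(30−18), i.e. w·112 = (1−w)·12.
Hence w = 12/(112+12) = 12/124 = 0.10.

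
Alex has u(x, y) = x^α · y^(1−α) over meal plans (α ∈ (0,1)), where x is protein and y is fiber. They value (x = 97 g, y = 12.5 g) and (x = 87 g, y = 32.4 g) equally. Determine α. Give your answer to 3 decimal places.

α ≈ 0.897

The Cobb–Douglas utilities coincide, so 97^α·12.5^(1−α) = 87^α·32.4^(1−α).
(97/87)^α = (32.4/12.5)^(1−α); take logs: α·ln(97/87) = (1−α)·ln(32.4/12.5), i.e. α·0.108803 = (1−α)·0.952430.
Thus α·(1.061233) = 0.952430, so α = 0.952430/1.061233 ≈ 0.897.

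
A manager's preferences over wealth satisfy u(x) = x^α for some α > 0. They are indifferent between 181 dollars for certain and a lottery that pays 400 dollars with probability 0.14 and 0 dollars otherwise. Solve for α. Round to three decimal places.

α ≈ 2.479

Since u(0) = 0, the lottery's EU is 0.14·400^α.
Indifference: 181^α = 0.14·400^α, so (181/400)^α = 0.14.
α = ln(0.14) / ln(181/400) = -1.966113/-0.792968 ≈ 2.479.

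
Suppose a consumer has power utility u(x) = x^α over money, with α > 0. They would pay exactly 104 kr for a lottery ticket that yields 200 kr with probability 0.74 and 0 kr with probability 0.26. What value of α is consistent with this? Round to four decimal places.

The lottery's expected utility is 0.74·u(200) + 0.26·u(0) = 0.74·200^α (since u(0) = 0 for α > 0).
Indifference: 104^α = 0.74·200^α, so (104/200)^α = 0.74.
Taking logs: α·ln(104/200) = ln(0.74), so α = -0.3011051 / -0.6539265 ≈ 0.4605.

α ≈ 0.4605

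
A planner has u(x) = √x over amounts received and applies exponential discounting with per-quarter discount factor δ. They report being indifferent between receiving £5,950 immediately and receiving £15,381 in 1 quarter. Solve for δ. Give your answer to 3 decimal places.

The payoff in 1 quarter is discounted by δ, so u(5950) = δ·u(15381) and δ = u(5950)/u(15381).
Since u(x) = √x, δ = √(5950/15381) = 0.62197.

δ ≈ 0.622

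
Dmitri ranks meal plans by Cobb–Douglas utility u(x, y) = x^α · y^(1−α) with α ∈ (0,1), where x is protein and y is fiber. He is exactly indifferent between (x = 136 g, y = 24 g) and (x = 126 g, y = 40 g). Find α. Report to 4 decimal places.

The Cobb–Douglas utilities coincide, so 136^α·24^(1−α) = 126^α·40^(1−α).
Taking logs: α·ln 136 + (1−α)·ln 24 = α·ln 126 + (1−α)·ln 40, i.e. α·0.0763730 = (1−α)·0.5108256.
So α/(1−α) = (0.5108256)/(0.0763730) = 6.6885627, and α = 6.6885627/7.6885627 ≈ 0.8699.

α ≈ 0.8699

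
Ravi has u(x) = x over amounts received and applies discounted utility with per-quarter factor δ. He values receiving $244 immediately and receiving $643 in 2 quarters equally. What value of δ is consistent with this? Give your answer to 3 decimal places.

δ ≈ 0.616

Equating discounted utilities: u(244) = δ^2·u(643) ⇒ δ^2 = u(244)/u(643).
With u(x) = x: δ^2 = 244/643 = 0.37947.
Taking the square root: δ = 0.37947^(1/2) ≈ 0.616.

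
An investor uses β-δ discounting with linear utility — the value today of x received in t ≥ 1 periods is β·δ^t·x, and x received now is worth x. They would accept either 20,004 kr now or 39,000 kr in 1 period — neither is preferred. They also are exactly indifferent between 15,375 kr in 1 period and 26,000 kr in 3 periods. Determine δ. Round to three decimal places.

δ ≈ 0.769

The second indifference involves only future payoffs, so β cancels: β·δ^1·15375 = β·δ^3·26000, giving δ^2 = 15375/26000 = 0.59135, so δ = 0.76899.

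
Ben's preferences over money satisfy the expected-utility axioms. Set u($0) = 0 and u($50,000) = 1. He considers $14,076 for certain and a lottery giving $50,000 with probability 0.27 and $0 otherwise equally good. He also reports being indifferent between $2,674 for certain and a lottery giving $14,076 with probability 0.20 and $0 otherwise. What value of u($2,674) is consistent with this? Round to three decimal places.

0.054

First, u($14,076) = 0.27·u($50,000) + 0.73·u($0) = 0.27.
Then u($2,674) = 0.20·u($14,076) + 0.80·u($0) = 0.20·0.27 + 0.80·0.00 = 0.0540.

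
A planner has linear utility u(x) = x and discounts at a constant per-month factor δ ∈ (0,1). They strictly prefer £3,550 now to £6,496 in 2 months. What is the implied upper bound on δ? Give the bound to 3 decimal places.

The preference means 3550 > δ^2·6496.
Hence δ^2 < 3550/6496 = 0.54649, and x ↦ x^(1/2) is increasing on (0,∞).
δ < 0.54649^(1/2) = 0.739.

δ < 0.739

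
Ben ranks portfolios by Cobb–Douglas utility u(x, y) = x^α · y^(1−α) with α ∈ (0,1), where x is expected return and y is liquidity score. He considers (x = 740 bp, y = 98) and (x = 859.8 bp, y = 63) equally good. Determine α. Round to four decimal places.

α ≈ 0.7465

Indifference: 740^α · 98^(1−α) = 859.8^α · 63^(1−α).
Taking logs: α·ln 740 + (1−α)·ln 98 = α·ln 859.8 + (1−α)·ln 63, i.e. α·-0.1500496 = (1−α)·-0.4418328.
So α/(1−α) = (-0.4418328)/(-0.1500496) = 2.9445783, and α = 2.9445783/3.9445783 ≈ 0.7465.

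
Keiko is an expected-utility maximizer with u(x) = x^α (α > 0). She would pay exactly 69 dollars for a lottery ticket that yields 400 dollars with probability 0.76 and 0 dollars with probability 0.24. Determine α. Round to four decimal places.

Since u(0) = 0, the lottery's EU is 0.76·400^α.
Setting u(69) equal to that: 69^α = 0.76·400^α ⇒ (69/400)^α = 0.76.
Taking logs: α·ln(69/400) = ln(0.76), so α = -0.2744368 / -1.7573580 ≈ 0.1562.

α ≈ 0.1562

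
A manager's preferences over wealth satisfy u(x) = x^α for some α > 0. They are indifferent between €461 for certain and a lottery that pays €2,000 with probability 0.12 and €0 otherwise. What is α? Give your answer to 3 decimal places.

α ≈ 1.445

The lottery's expected utility is 0.12·u(2000) + 0.88·u(0) = 0.12·2000^α (since u(0) = 0 for α > 0).
Indifference: 461^α = 0.12·2000^α, so (461/2000)^α = 0.12.
α = ln(0.12) / ln(461/2000) = -2.120264/-1.467504 ≈ 1.445.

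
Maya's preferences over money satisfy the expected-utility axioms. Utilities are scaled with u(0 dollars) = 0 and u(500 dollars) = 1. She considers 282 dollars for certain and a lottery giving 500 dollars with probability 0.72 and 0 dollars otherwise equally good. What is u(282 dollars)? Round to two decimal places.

u(282 dollars) equals the lottery's expected utility: 0.72·1 + 0.28·0 = 0.72.

0.72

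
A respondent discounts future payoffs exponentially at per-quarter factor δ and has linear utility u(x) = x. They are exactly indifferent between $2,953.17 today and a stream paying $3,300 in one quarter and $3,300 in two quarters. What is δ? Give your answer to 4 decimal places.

Present value of the stream is 3300·δ + 3300·δ². Indifference gives 3300δ + 3300δ² = 2953.17.
That is, 3300δ² + 3300δ − 2953.17 = 0, a quadratic in δ.
By the quadratic formula (taking the positive root), δ = (−3300 + √49871844.00) / 6600 ≈ 0.5700.

δ ≈ 0.5700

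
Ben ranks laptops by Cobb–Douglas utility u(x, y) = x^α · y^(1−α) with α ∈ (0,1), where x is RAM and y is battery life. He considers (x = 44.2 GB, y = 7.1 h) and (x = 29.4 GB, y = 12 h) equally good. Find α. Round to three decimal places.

Indifference: 44.2^α · 7.1^(1−α) = 29.4^α · 12^(1−α).
Taking logs: α·ln 44.2 + (1−α)·ln 7.1 = α·ln 29.4 + (1−α)·ln 12, i.e. α·0.407730 = (1−α)·0.524812.
So α/(1−α) = (0.524812)/(0.407730) = 1.287156, and α = 1.287156/2.287156 ≈ 0.563.

α ≈ 0.563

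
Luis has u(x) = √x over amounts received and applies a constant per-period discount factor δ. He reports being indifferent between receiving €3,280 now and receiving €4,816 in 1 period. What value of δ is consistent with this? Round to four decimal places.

Indifference means u(3280) = δ · u(4816), so δ = u(3280)/u(4816).
Since u(x) = √x, δ = √(3280/4816) = 0.82527.

δ ≈ 0.8253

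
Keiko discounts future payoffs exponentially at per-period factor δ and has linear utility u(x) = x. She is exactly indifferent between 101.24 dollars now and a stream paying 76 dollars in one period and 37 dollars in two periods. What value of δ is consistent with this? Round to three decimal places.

Equating present values: 101.24 = 76δ + 37δ².
Rearranged: 37δ² + 76δ − 101.24 = 0.
The positive root is δ = [−76 + √(76² + 4·37·101.24)] / (2·37) = (−76 + 144.082)/74 ≈ 0.920.

δ ≈ 0.920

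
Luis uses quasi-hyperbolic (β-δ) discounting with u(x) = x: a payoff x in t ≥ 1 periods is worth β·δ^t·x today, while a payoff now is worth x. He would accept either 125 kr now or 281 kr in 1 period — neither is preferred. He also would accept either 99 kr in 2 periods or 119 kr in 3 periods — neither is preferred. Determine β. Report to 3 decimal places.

β ≈ 0.535

Both payoffs in the second observation are in the future, so β drops out: δ^2·99 = δ^3·119 ⇒ δ = 99/119 = 0.83193.
The first indifference: 125 = β·δ·281, so β = 125/(δ·281) = 125/(0.83193·281) ≈ 0.535.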